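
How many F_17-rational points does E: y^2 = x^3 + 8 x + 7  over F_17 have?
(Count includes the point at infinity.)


For each x in F_17, count y with y^2 = x^3 + 8 x + 7 mod 17:
  x = 1: RHS = 16, y in [4, 13]  -> 2 point(s)
  x = 4: RHS = 1, y in [1, 16]  -> 2 point(s)
  x = 5: RHS = 2, y in [6, 11]  -> 2 point(s)
  x = 6: RHS = 16, y in [4, 13]  -> 2 point(s)
  x = 7: RHS = 15, y in [7, 10]  -> 2 point(s)
  x = 9: RHS = 9, y in [3, 14]  -> 2 point(s)
  x = 10: RHS = 16, y in [4, 13]  -> 2 point(s)
  x = 11: RHS = 15, y in [7, 10]  -> 2 point(s)
  x = 13: RHS = 13, y in [8, 9]  -> 2 point(s)
  x = 15: RHS = 0, y in [0]  -> 1 point(s)
  x = 16: RHS = 15, y in [7, 10]  -> 2 point(s)
Affine points: 21. Add the point at infinity: total = 22.

#E(F_17) = 22


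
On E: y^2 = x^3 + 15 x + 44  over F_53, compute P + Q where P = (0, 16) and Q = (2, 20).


P != Q, so use the chord formula.
s = (y2 - y1) / (x2 - x1) = (4) / (2) mod 53 = 2
x3 = s^2 - x1 - x2 mod 53 = 2^2 - 0 - 2 = 2
y3 = s (x1 - x3) - y1 mod 53 = 2 * (0 - 2) - 16 = 33

P + Q = (2, 33)


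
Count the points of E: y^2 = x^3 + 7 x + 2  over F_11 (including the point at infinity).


For each x in F_11, count y with y^2 = x^3 + 7 x + 2 mod 11:
  x = 7: RHS = 9, y in [3, 8]  -> 2 point(s)
  x = 8: RHS = 9, y in [3, 8]  -> 2 point(s)
  x = 10: RHS = 5, y in [4, 7]  -> 2 point(s)
Affine points: 6. Add the point at infinity: total = 7.

#E(F_11) = 7


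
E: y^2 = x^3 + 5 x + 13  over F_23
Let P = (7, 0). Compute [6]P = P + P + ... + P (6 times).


k = 6 = 110_2 (binary, LSB first: 011)
Double-and-add from P = (7, 0):
  bit 0 = 0: acc unchanged = O
  bit 1 = 1: acc = O + O = O
  bit 2 = 1: acc = O + O = O

6P = O


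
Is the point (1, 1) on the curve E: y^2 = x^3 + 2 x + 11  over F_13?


Check whether y^2 = x^3 + 2 x + 11 (mod 13) for (x, y) = (1, 1).
LHS: y^2 = 1^2 mod 13 = 1
RHS: x^3 + 2 x + 11 = 1^3 + 2*1 + 11 mod 13 = 1
LHS = RHS

Yes, on the curve


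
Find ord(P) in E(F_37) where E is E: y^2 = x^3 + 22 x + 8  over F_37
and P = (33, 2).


Compute successive multiples of P until we hit O:
  1P = (33, 2)
  2P = (9, 11)
  3P = (20, 7)
  4P = (31, 20)
  5P = (17, 2)
  6P = (24, 35)
  7P = (14, 27)
  8P = (11, 8)
  ... (continuing to 23P)
  23P = O

ord(P) = 23


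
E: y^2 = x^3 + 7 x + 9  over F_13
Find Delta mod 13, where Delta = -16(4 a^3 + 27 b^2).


4 a^3 + 27 b^2 = 4*7^3 + 27*9^2 = 1372 + 2187 = 3559
Delta = -16 * (3559) = -56944
Delta mod 13 = 9

Delta = 9 (mod 13)


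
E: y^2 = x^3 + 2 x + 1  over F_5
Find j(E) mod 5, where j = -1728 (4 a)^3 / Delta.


Delta = -16(4 a^3 + 27 b^2) mod 5 = 1
-1728 * (4 a)^3 = -1728 * (4*2)^3 mod 5 = 4
j = 4 * 1^(-1) mod 5 = 4

j = 4 (mod 5)


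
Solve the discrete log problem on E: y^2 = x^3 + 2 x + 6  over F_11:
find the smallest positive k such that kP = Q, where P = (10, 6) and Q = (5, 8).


Enumerate multiples of P until we hit Q = (5, 8):
  1P = (10, 6)
  2P = (5, 8)
Match found at i = 2.

k = 2


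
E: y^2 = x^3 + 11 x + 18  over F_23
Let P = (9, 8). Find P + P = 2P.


Doubling: s = (3 x1^2 + a) / (2 y1)
s = (3*9^2 + 11) / (2*8) mod 23 = 13
x3 = s^2 - 2 x1 mod 23 = 13^2 - 2*9 = 13
y3 = s (x1 - x3) - y1 mod 23 = 13 * (9 - 13) - 8 = 9

2P = (13, 9)


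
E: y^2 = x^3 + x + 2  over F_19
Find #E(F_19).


For each x in F_19, count y with y^2 = x^3 + 1 x + 2 mod 19:
  x = 1: RHS = 4, y in [2, 17]  -> 2 point(s)
  x = 8: RHS = 9, y in [3, 16]  -> 2 point(s)
  x = 10: RHS = 5, y in [9, 10]  -> 2 point(s)
  x = 14: RHS = 5, y in [9, 10]  -> 2 point(s)
  x = 17: RHS = 11, y in [7, 12]  -> 2 point(s)
  x = 18: RHS = 0, y in [0]  -> 1 point(s)
Affine points: 11. Add the point at infinity: total = 12.

#E(F_19) = 12


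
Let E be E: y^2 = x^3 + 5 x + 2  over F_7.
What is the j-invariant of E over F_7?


Delta = -16(4 a^3 + 27 b^2) mod 7 = 2
-1728 * (4 a)^3 = -1728 * (4*5)^3 mod 7 = 6
j = 6 * 2^(-1) mod 7 = 3

j = 3 (mod 7)


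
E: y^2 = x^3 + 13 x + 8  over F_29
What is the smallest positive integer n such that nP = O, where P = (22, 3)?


Compute successive multiples of P until we hit O:
  1P = (22, 3)
  2P = (13, 5)
  3P = (3, 25)
  4P = (10, 6)
  5P = (17, 3)
  6P = (19, 26)
  7P = (21, 28)
  8P = (2, 19)
  ... (continuing to 19P)
  19P = O

ord(P) = 19


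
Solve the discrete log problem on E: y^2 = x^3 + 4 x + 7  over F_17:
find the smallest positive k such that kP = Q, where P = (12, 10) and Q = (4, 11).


Enumerate multiples of P until we hit Q = (4, 11):
  1P = (12, 10)
  2P = (14, 11)
  3P = (4, 11)
Match found at i = 3.

k = 3


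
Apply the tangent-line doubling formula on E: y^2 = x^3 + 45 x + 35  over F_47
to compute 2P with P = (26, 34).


Doubling: s = (3 x1^2 + a) / (2 y1)
s = (3*26^2 + 45) / (2*34) mod 47 = 45
x3 = s^2 - 2 x1 mod 47 = 45^2 - 2*26 = 46
y3 = s (x1 - x3) - y1 mod 47 = 45 * (26 - 46) - 34 = 6

2P = (46, 6)


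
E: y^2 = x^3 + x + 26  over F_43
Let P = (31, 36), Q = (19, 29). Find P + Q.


P != Q, so use the chord formula.
s = (y2 - y1) / (x2 - x1) = (36) / (31) mod 43 = 40
x3 = s^2 - x1 - x2 mod 43 = 40^2 - 31 - 19 = 2
y3 = s (x1 - x3) - y1 mod 43 = 40 * (31 - 2) - 36 = 6

P + Q = (2, 6)


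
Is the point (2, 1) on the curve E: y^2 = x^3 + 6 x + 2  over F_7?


Check whether y^2 = x^3 + 6 x + 2 (mod 7) for (x, y) = (2, 1).
LHS: y^2 = 1^2 mod 7 = 1
RHS: x^3 + 6 x + 2 = 2^3 + 6*2 + 2 mod 7 = 1
LHS = RHS

Yes, on the curve


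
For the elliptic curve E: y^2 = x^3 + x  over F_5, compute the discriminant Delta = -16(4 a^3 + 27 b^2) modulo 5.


4 a^3 + 27 b^2 = 4*1^3 + 27*0^2 = 4 + 0 = 4
Delta = -16 * (4) = -64
Delta mod 5 = 1

Delta = 1 (mod 5)


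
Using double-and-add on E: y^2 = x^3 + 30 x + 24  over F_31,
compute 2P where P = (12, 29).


k = 2 = 10_2 (binary, LSB first: 01)
Double-and-add from P = (12, 29):
  bit 0 = 0: acc unchanged = O
  bit 1 = 1: acc = O + (25, 0) = (25, 0)

2P = (25, 0)


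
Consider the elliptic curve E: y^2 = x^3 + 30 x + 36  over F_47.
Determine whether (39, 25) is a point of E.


Check whether y^2 = x^3 + 30 x + 36 (mod 47) for (x, y) = (39, 25).
LHS: y^2 = 25^2 mod 47 = 14
RHS: x^3 + 30 x + 36 = 39^3 + 30*39 + 36 mod 47 = 36
LHS != RHS

No, not on the curve


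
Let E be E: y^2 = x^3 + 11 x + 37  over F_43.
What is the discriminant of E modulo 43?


4 a^3 + 27 b^2 = 4*11^3 + 27*37^2 = 5324 + 36963 = 42287
Delta = -16 * (42287) = -676592
Delta mod 43 = 13

Delta = 13 (mod 43)


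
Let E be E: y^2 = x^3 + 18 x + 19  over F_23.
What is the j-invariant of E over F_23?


Delta = -16(4 a^3 + 27 b^2) mod 23 = 7
-1728 * (4 a)^3 = -1728 * (4*18)^3 mod 23 = 11
j = 11 * 7^(-1) mod 23 = 18

j = 18 (mod 23)


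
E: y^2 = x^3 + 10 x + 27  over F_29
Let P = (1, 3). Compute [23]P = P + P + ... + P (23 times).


k = 23 = 10111_2 (binary, LSB first: 11101)
Double-and-add from P = (1, 3):
  bit 0 = 1: acc = O + (1, 3) = (1, 3)
  bit 1 = 1: acc = (1, 3) + (18, 23) = (16, 22)
  bit 2 = 1: acc = (16, 22) + (6, 10) = (27, 17)
  bit 3 = 0: acc unchanged = (27, 17)
  bit 4 = 1: acc = (27, 17) + (19, 0) = (7, 11)

23P = (7, 11)


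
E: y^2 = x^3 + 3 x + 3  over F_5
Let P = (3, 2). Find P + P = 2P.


Doubling: s = (3 x1^2 + a) / (2 y1)
s = (3*3^2 + 3) / (2*2) mod 5 = 0
x3 = s^2 - 2 x1 mod 5 = 0^2 - 2*3 = 4
y3 = s (x1 - x3) - y1 mod 5 = 0 * (3 - 4) - 2 = 3

2P = (4, 3)


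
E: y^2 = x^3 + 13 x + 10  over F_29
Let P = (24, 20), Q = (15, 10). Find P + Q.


P != Q, so use the chord formula.
s = (y2 - y1) / (x2 - x1) = (19) / (20) mod 29 = 14
x3 = s^2 - x1 - x2 mod 29 = 14^2 - 24 - 15 = 12
y3 = s (x1 - x3) - y1 mod 29 = 14 * (24 - 12) - 20 = 3

P + Q = (12, 3)


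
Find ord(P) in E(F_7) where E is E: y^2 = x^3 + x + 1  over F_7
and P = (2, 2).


Compute successive multiples of P until we hit O:
  1P = (2, 2)
  2P = (0, 1)
  3P = (0, 6)
  4P = (2, 5)
  5P = O

ord(P) = 5


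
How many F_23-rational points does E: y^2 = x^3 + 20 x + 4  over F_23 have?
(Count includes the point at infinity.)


For each x in F_23, count y with y^2 = x^3 + 20 x + 4 mod 23:
  x = 0: RHS = 4, y in [2, 21]  -> 2 point(s)
  x = 1: RHS = 2, y in [5, 18]  -> 2 point(s)
  x = 2: RHS = 6, y in [11, 12]  -> 2 point(s)
  x = 6: RHS = 18, y in [8, 15]  -> 2 point(s)
  x = 7: RHS = 4, y in [2, 21]  -> 2 point(s)
  x = 8: RHS = 9, y in [3, 20]  -> 2 point(s)
  x = 9: RHS = 16, y in [4, 19]  -> 2 point(s)
  x = 10: RHS = 8, y in [10, 13]  -> 2 point(s)
  x = 13: RHS = 0, y in [0]  -> 1 point(s)
  x = 16: RHS = 4, y in [2, 21]  -> 2 point(s)
  x = 17: RHS = 13, y in [6, 17]  -> 2 point(s)
  x = 18: RHS = 9, y in [3, 20]  -> 2 point(s)
  x = 20: RHS = 9, y in [3, 20]  -> 2 point(s)
  x = 21: RHS = 2, y in [5, 18]  -> 2 point(s)
  x = 22: RHS = 6, y in [11, 12]  -> 2 point(s)
Affine points: 29. Add the point at infinity: total = 30.

#E(F_23) = 30


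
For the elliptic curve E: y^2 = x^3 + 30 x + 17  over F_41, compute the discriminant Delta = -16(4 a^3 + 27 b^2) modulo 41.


4 a^3 + 27 b^2 = 4*30^3 + 27*17^2 = 108000 + 7803 = 115803
Delta = -16 * (115803) = -1852848
Delta mod 41 = 24

Delta = 24 (mod 41)


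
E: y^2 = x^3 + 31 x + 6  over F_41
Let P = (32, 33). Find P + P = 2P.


Doubling: s = (3 x1^2 + a) / (2 y1)
s = (3*32^2 + 31) / (2*33) mod 41 = 29
x3 = s^2 - 2 x1 mod 41 = 29^2 - 2*32 = 39
y3 = s (x1 - x3) - y1 mod 41 = 29 * (32 - 39) - 33 = 10

2P = (39, 10)


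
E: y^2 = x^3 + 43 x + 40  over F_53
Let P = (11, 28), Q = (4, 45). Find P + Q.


P != Q, so use the chord formula.
s = (y2 - y1) / (x2 - x1) = (17) / (46) mod 53 = 43
x3 = s^2 - x1 - x2 mod 53 = 43^2 - 11 - 4 = 32
y3 = s (x1 - x3) - y1 mod 53 = 43 * (11 - 32) - 28 = 23

P + Q = (32, 23)


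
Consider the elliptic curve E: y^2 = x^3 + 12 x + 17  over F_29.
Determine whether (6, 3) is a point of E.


Check whether y^2 = x^3 + 12 x + 17 (mod 29) for (x, y) = (6, 3).
LHS: y^2 = 3^2 mod 29 = 9
RHS: x^3 + 12 x + 17 = 6^3 + 12*6 + 17 mod 29 = 15
LHS != RHS

No, not on the curve


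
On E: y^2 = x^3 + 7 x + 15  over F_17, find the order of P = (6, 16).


Compute successive multiples of P until we hit O:
  1P = (6, 16)
  2P = (9, 12)
  3P = (0, 10)
  4P = (12, 12)
  5P = (7, 13)
  6P = (13, 5)
  7P = (14, 16)
  8P = (14, 1)
  ... (continuing to 15P)
  15P = O

ord(P) = 15


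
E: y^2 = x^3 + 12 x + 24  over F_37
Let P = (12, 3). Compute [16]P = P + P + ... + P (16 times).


k = 16 = 10000_2 (binary, LSB first: 00001)
Double-and-add from P = (12, 3):
  bit 0 = 0: acc unchanged = O
  bit 1 = 0: acc unchanged = O
  bit 2 = 0: acc unchanged = O
  bit 3 = 0: acc unchanged = O
  bit 4 = 1: acc = O + (11, 9) = (11, 9)

16P = (11, 9)


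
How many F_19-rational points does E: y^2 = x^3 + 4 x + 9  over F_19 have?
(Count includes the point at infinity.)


For each x in F_19, count y with y^2 = x^3 + 4 x + 9 mod 19:
  x = 0: RHS = 9, y in [3, 16]  -> 2 point(s)
  x = 2: RHS = 6, y in [5, 14]  -> 2 point(s)
  x = 7: RHS = 0, y in [0]  -> 1 point(s)
  x = 10: RHS = 4, y in [2, 17]  -> 2 point(s)
  x = 11: RHS = 16, y in [4, 15]  -> 2 point(s)
  x = 13: RHS = 16, y in [4, 15]  -> 2 point(s)
  x = 14: RHS = 16, y in [4, 15]  -> 2 point(s)
  x = 15: RHS = 5, y in [9, 10]  -> 2 point(s)
  x = 18: RHS = 4, y in [2, 17]  -> 2 point(s)
Affine points: 17. Add the point at infinity: total = 18.

#E(F_19) = 18


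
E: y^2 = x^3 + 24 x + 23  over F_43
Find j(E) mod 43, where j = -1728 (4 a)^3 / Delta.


Delta = -16(4 a^3 + 27 b^2) mod 43 = 6
-1728 * (4 a)^3 = -1728 * (4*24)^3 mod 43 = 41
j = 41 * 6^(-1) mod 43 = 14

j = 14 (mod 43)


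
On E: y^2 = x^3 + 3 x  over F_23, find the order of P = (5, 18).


Compute successive multiples of P until we hit O:
  1P = (5, 18)
  2P = (3, 17)
  3P = (21, 20)
  4P = (6, 2)
  5P = (15, 4)
  6P = (16, 2)
  7P = (14, 16)
  8P = (12, 4)
  ... (continuing to 24P)
  24P = O

ord(P) = 24


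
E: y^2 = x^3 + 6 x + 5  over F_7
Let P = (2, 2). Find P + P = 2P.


Doubling: s = (3 x1^2 + a) / (2 y1)
s = (3*2^2 + 6) / (2*2) mod 7 = 1
x3 = s^2 - 2 x1 mod 7 = 1^2 - 2*2 = 4
y3 = s (x1 - x3) - y1 mod 7 = 1 * (2 - 4) - 2 = 3

2P = (4, 3)


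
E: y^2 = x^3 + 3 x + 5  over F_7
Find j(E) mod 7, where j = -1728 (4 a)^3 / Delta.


Delta = -16(4 a^3 + 27 b^2) mod 7 = 2
-1728 * (4 a)^3 = -1728 * (4*3)^3 mod 7 = 6
j = 6 * 2^(-1) mod 7 = 3

j = 3 (mod 7)


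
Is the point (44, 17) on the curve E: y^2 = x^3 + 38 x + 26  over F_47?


Check whether y^2 = x^3 + 38 x + 26 (mod 47) for (x, y) = (44, 17).
LHS: y^2 = 17^2 mod 47 = 7
RHS: x^3 + 38 x + 26 = 44^3 + 38*44 + 26 mod 47 = 26
LHS != RHS

No, not on the curve


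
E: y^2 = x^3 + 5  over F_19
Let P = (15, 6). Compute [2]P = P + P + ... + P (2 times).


k = 2 = 10_2 (binary, LSB first: 01)
Double-and-add from P = (15, 6):
  bit 0 = 0: acc unchanged = O
  bit 1 = 1: acc = O + (5, 15) = (5, 15)

2P = (5, 15)


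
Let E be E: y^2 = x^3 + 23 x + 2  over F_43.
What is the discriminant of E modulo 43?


4 a^3 + 27 b^2 = 4*23^3 + 27*2^2 = 48668 + 108 = 48776
Delta = -16 * (48776) = -780416
Delta mod 43 = 34

Delta = 34 (mod 43)


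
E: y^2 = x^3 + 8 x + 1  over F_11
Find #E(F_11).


For each x in F_11, count y with y^2 = x^3 + 8 x + 1 mod 11:
  x = 0: RHS = 1, y in [1, 10]  -> 2 point(s)
  x = 2: RHS = 3, y in [5, 6]  -> 2 point(s)
  x = 4: RHS = 9, y in [3, 8]  -> 2 point(s)
  x = 5: RHS = 1, y in [1, 10]  -> 2 point(s)
  x = 6: RHS = 1, y in [1, 10]  -> 2 point(s)
  x = 7: RHS = 4, y in [2, 9]  -> 2 point(s)
  x = 8: RHS = 5, y in [4, 7]  -> 2 point(s)
  x = 10: RHS = 3, y in [5, 6]  -> 2 point(s)
Affine points: 16. Add the point at infinity: total = 17.

#E(F_11) = 17


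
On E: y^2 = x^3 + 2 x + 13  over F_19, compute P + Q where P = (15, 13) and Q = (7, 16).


P != Q, so use the chord formula.
s = (y2 - y1) / (x2 - x1) = (3) / (11) mod 19 = 2
x3 = s^2 - x1 - x2 mod 19 = 2^2 - 15 - 7 = 1
y3 = s (x1 - x3) - y1 mod 19 = 2 * (15 - 1) - 13 = 15

P + Q = (1, 15)


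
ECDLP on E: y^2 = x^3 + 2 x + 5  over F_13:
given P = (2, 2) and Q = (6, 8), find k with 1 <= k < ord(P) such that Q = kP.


Enumerate multiples of P until we hit Q = (6, 8):
  1P = (2, 2)
  2P = (5, 7)
  3P = (3, 5)
  4P = (4, 5)
  5P = (6, 5)
  6P = (8, 0)
  7P = (6, 8)
Match found at i = 7.

k = 7


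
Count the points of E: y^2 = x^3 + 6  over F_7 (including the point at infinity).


For each x in F_7, count y with y^2 = x^3 + 0 x + 6 mod 7:
  x = 1: RHS = 0, y in [0]  -> 1 point(s)
  x = 2: RHS = 0, y in [0]  -> 1 point(s)
  x = 4: RHS = 0, y in [0]  -> 1 point(s)
Affine points: 3. Add the point at infinity: total = 4.

#E(F_7) = 4


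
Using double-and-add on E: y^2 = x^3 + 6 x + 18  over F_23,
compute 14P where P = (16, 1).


k = 14 = 1110_2 (binary, LSB first: 0111)
Double-and-add from P = (16, 1):
  bit 0 = 0: acc unchanged = O
  bit 1 = 1: acc = O + (7, 9) = (7, 9)
  bit 2 = 1: acc = (7, 9) + (18, 1) = (1, 18)
  bit 3 = 1: acc = (1, 18) + (0, 15) = (8, 7)

14P = (8, 7)


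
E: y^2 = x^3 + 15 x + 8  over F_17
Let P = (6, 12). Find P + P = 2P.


Doubling: s = (3 x1^2 + a) / (2 y1)
s = (3*6^2 + 15) / (2*12) mod 17 = 3
x3 = s^2 - 2 x1 mod 17 = 3^2 - 2*6 = 14
y3 = s (x1 - x3) - y1 mod 17 = 3 * (6 - 14) - 12 = 15

2P = (14, 15)


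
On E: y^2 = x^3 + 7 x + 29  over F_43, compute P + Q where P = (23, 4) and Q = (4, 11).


P != Q, so use the chord formula.
s = (y2 - y1) / (x2 - x1) = (7) / (24) mod 43 = 20
x3 = s^2 - x1 - x2 mod 43 = 20^2 - 23 - 4 = 29
y3 = s (x1 - x3) - y1 mod 43 = 20 * (23 - 29) - 4 = 5

P + Q = (29, 5)


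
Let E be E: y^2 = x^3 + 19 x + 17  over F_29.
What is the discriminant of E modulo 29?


4 a^3 + 27 b^2 = 4*19^3 + 27*17^2 = 27436 + 7803 = 35239
Delta = -16 * (35239) = -563824
Delta mod 29 = 23

Delta = 23 (mod 29)


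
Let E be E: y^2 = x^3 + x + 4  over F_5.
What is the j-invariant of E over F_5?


Delta = -16(4 a^3 + 27 b^2) mod 5 = 4
-1728 * (4 a)^3 = -1728 * (4*1)^3 mod 5 = 3
j = 3 * 4^(-1) mod 5 = 2

j = 2 (mod 5)


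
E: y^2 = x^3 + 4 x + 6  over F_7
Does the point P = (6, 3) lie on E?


Check whether y^2 = x^3 + 4 x + 6 (mod 7) for (x, y) = (6, 3).
LHS: y^2 = 3^2 mod 7 = 2
RHS: x^3 + 4 x + 6 = 6^3 + 4*6 + 6 mod 7 = 1
LHS != RHS

No, not on the curve


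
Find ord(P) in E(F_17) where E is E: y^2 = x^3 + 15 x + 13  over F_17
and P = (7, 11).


Compute successive multiples of P until we hit O:
  1P = (7, 11)
  2P = (11, 9)
  3P = (12, 0)
  4P = (11, 8)
  5P = (7, 6)
  6P = O

ord(P) = 6


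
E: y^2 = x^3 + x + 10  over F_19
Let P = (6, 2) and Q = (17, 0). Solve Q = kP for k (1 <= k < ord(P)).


Enumerate multiples of P until we hit Q = (17, 0):
  1P = (6, 2)
  2P = (5, 11)
  3P = (13, 4)
  4P = (9, 8)
  5P = (8, 13)
  6P = (2, 1)
  7P = (17, 0)
Match found at i = 7.

k = 7


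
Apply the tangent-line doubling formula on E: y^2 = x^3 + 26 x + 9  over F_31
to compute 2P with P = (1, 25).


Doubling: s = (3 x1^2 + a) / (2 y1)
s = (3*1^2 + 26) / (2*25) mod 31 = 26
x3 = s^2 - 2 x1 mod 31 = 26^2 - 2*1 = 23
y3 = s (x1 - x3) - y1 mod 31 = 26 * (1 - 23) - 25 = 23

2P = (23, 23)


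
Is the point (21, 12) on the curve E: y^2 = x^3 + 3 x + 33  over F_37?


Check whether y^2 = x^3 + 3 x + 33 (mod 37) for (x, y) = (21, 12).
LHS: y^2 = 12^2 mod 37 = 33
RHS: x^3 + 3 x + 33 = 21^3 + 3*21 + 33 mod 37 = 33
LHS = RHS

Yes, on the curve


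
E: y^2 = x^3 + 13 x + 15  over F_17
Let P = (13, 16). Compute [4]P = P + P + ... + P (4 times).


k = 4 = 100_2 (binary, LSB first: 001)
Double-and-add from P = (13, 16):
  bit 0 = 0: acc unchanged = O
  bit 1 = 0: acc unchanged = O
  bit 2 = 1: acc = O + (15, 10) = (15, 10)

4P = (15, 10)


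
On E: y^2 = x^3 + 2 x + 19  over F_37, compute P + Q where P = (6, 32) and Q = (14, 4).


P != Q, so use the chord formula.
s = (y2 - y1) / (x2 - x1) = (9) / (8) mod 37 = 15
x3 = s^2 - x1 - x2 mod 37 = 15^2 - 6 - 14 = 20
y3 = s (x1 - x3) - y1 mod 37 = 15 * (6 - 20) - 32 = 17

P + Q = (20, 17)


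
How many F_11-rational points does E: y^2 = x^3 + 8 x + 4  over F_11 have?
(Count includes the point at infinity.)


For each x in F_11, count y with y^2 = x^3 + 8 x + 4 mod 11:
  x = 0: RHS = 4, y in [2, 9]  -> 2 point(s)
  x = 3: RHS = 0, y in [0]  -> 1 point(s)
  x = 4: RHS = 1, y in [1, 10]  -> 2 point(s)
  x = 5: RHS = 4, y in [2, 9]  -> 2 point(s)
  x = 6: RHS = 4, y in [2, 9]  -> 2 point(s)
Affine points: 9. Add the point at infinity: total = 10.

#E(F_11) = 10


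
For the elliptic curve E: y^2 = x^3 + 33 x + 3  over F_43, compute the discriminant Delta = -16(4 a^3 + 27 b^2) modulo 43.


4 a^3 + 27 b^2 = 4*33^3 + 27*3^2 = 143748 + 243 = 143991
Delta = -16 * (143991) = -2303856
Delta mod 43 = 41

Delta = 41 (mod 43)


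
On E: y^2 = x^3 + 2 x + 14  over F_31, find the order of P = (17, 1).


Compute successive multiples of P until we hit O:
  1P = (17, 1)
  2P = (5, 5)
  3P = (16, 9)
  4P = (0, 18)
  5P = (15, 28)
  6P = (3, 27)
  7P = (29, 8)
  8P = (20, 5)
  ... (continuing to 23P)
  23P = O

ord(P) = 23


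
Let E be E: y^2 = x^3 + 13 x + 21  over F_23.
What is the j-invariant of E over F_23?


Delta = -16(4 a^3 + 27 b^2) mod 23 = 11
-1728 * (4 a)^3 = -1728 * (4*13)^3 mod 23 = 19
j = 19 * 11^(-1) mod 23 = 8

j = 8 (mod 23)


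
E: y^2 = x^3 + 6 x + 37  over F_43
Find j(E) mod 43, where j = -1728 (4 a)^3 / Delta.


Delta = -16(4 a^3 + 27 b^2) mod 43 = 36
-1728 * (4 a)^3 = -1728 * (4*6)^3 mod 43 = 4
j = 4 * 36^(-1) mod 43 = 24

j = 24 (mod 43)


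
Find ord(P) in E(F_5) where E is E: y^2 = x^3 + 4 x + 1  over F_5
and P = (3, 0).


Compute successive multiples of P until we hit O:
  1P = (3, 0)
  2P = O

ord(P) = 2


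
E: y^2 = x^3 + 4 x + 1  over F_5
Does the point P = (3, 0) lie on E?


Check whether y^2 = x^3 + 4 x + 1 (mod 5) for (x, y) = (3, 0).
LHS: y^2 = 0^2 mod 5 = 0
RHS: x^3 + 4 x + 1 = 3^3 + 4*3 + 1 mod 5 = 0
LHS = RHS

Yes, on the curve


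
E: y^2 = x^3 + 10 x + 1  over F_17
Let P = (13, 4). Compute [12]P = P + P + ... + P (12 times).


k = 12 = 1100_2 (binary, LSB first: 0011)
Double-and-add from P = (13, 4):
  bit 0 = 0: acc unchanged = O
  bit 1 = 0: acc unchanged = O
  bit 2 = 1: acc = O + (8, 10) = (8, 10)
  bit 3 = 1: acc = (8, 10) + (9, 2) = (13, 13)

12P = (13, 13)


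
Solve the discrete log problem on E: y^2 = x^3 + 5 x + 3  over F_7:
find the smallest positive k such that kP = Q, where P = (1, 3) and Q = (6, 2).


Enumerate multiples of P until we hit Q = (6, 2):
  1P = (1, 3)
  2P = (6, 2)
Match found at i = 2.

k = 2


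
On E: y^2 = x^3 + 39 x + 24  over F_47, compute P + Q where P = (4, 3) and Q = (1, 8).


P != Q, so use the chord formula.
s = (y2 - y1) / (x2 - x1) = (5) / (44) mod 47 = 14
x3 = s^2 - x1 - x2 mod 47 = 14^2 - 4 - 1 = 3
y3 = s (x1 - x3) - y1 mod 47 = 14 * (4 - 3) - 3 = 11

P + Q = (3, 11)


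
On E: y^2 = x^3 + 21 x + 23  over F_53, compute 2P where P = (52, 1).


Doubling: s = (3 x1^2 + a) / (2 y1)
s = (3*52^2 + 21) / (2*1) mod 53 = 12
x3 = s^2 - 2 x1 mod 53 = 12^2 - 2*52 = 40
y3 = s (x1 - x3) - y1 mod 53 = 12 * (52 - 40) - 1 = 37

2P = (40, 37)


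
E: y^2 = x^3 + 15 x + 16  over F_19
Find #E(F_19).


For each x in F_19, count y with y^2 = x^3 + 15 x + 16 mod 19:
  x = 0: RHS = 16, y in [4, 15]  -> 2 point(s)
  x = 2: RHS = 16, y in [4, 15]  -> 2 point(s)
  x = 4: RHS = 7, y in [8, 11]  -> 2 point(s)
  x = 5: RHS = 7, y in [8, 11]  -> 2 point(s)
  x = 9: RHS = 6, y in [5, 14]  -> 2 point(s)
  x = 10: RHS = 7, y in [8, 11]  -> 2 point(s)
  x = 11: RHS = 11, y in [7, 12]  -> 2 point(s)
  x = 12: RHS = 5, y in [9, 10]  -> 2 point(s)
  x = 14: RHS = 6, y in [5, 14]  -> 2 point(s)
  x = 15: RHS = 6, y in [5, 14]  -> 2 point(s)
  x = 16: RHS = 1, y in [1, 18]  -> 2 point(s)
  x = 17: RHS = 16, y in [4, 15]  -> 2 point(s)
  x = 18: RHS = 0, y in [0]  -> 1 point(s)
Affine points: 25. Add the point at infinity: total = 26.

#E(F_19) = 26


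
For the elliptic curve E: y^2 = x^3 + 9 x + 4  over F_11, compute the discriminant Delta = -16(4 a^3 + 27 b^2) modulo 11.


4 a^3 + 27 b^2 = 4*9^3 + 27*4^2 = 2916 + 432 = 3348
Delta = -16 * (3348) = -53568
Delta mod 11 = 2

Delta = 2 (mod 11)


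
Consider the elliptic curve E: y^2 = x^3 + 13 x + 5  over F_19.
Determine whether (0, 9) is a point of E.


Check whether y^2 = x^3 + 13 x + 5 (mod 19) for (x, y) = (0, 9).
LHS: y^2 = 9^2 mod 19 = 5
RHS: x^3 + 13 x + 5 = 0^3 + 13*0 + 5 mod 19 = 5
LHS = RHS

Yes, on the curve


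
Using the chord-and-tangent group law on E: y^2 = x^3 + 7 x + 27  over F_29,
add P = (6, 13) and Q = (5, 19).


P != Q, so use the chord formula.
s = (y2 - y1) / (x2 - x1) = (6) / (28) mod 29 = 23
x3 = s^2 - x1 - x2 mod 29 = 23^2 - 6 - 5 = 25
y3 = s (x1 - x3) - y1 mod 29 = 23 * (6 - 25) - 13 = 14

P + Q = (25, 14)


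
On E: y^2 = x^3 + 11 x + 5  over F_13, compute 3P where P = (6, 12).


k = 3 = 11_2 (binary, LSB first: 11)
Double-and-add from P = (6, 12):
  bit 0 = 1: acc = O + (6, 12) = (6, 12)
  bit 1 = 1: acc = (6, 12) + (2, 10) = (2, 3)

3P = (2, 3)


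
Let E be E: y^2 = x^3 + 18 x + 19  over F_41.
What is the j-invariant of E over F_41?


Delta = -16(4 a^3 + 27 b^2) mod 41 = 28
-1728 * (4 a)^3 = -1728 * (4*18)^3 mod 41 = 14
j = 14 * 28^(-1) mod 41 = 21

j = 21 (mod 41)


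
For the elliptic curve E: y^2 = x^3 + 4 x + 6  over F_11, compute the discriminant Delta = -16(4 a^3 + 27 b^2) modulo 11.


4 a^3 + 27 b^2 = 4*4^3 + 27*6^2 = 256 + 972 = 1228
Delta = -16 * (1228) = -19648
Delta mod 11 = 9

Delta = 9 (mod 11)


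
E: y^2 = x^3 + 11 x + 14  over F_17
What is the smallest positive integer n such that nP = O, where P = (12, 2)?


Compute successive multiples of P until we hit O:
  1P = (12, 2)
  2P = (9, 3)
  3P = (15, 16)
  4P = (8, 11)
  5P = (1, 3)
  6P = (13, 12)
  7P = (7, 14)
  8P = (16, 11)
  ... (continuing to 21P)
  21P = O

ord(P) = 21


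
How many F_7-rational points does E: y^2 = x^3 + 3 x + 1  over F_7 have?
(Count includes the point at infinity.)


For each x in F_7, count y with y^2 = x^3 + 3 x + 1 mod 7:
  x = 0: RHS = 1, y in [1, 6]  -> 2 point(s)
  x = 2: RHS = 1, y in [1, 6]  -> 2 point(s)
  x = 3: RHS = 2, y in [3, 4]  -> 2 point(s)
  x = 4: RHS = 0, y in [0]  -> 1 point(s)
  x = 5: RHS = 1, y in [1, 6]  -> 2 point(s)
  x = 6: RHS = 4, y in [2, 5]  -> 2 point(s)
Affine points: 11. Add the point at infinity: total = 12.

#E(F_7) = 12


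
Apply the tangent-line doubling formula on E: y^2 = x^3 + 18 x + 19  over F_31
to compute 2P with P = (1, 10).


Doubling: s = (3 x1^2 + a) / (2 y1)
s = (3*1^2 + 18) / (2*10) mod 31 = 15
x3 = s^2 - 2 x1 mod 31 = 15^2 - 2*1 = 6
y3 = s (x1 - x3) - y1 mod 31 = 15 * (1 - 6) - 10 = 8

2P = (6, 8)


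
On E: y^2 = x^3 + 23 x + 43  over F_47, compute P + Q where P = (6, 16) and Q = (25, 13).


P != Q, so use the chord formula.
s = (y2 - y1) / (x2 - x1) = (44) / (19) mod 47 = 32
x3 = s^2 - x1 - x2 mod 47 = 32^2 - 6 - 25 = 6
y3 = s (x1 - x3) - y1 mod 47 = 32 * (6 - 6) - 16 = 31

P + Q = (6, 31)


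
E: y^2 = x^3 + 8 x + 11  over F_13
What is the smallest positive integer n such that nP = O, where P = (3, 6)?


Compute successive multiples of P until we hit O:
  1P = (3, 6)
  2P = (10, 5)
  3P = (4, 9)
  4P = (2, 10)
  5P = (11, 0)
  6P = (2, 3)
  7P = (4, 4)
  8P = (10, 8)
  ... (continuing to 10P)
  10P = O

ord(P) = 10


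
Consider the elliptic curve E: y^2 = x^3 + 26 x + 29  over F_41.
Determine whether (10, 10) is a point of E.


Check whether y^2 = x^3 + 26 x + 29 (mod 41) for (x, y) = (10, 10).
LHS: y^2 = 10^2 mod 41 = 18
RHS: x^3 + 26 x + 29 = 10^3 + 26*10 + 29 mod 41 = 18
LHS = RHS

Yes, on the curve


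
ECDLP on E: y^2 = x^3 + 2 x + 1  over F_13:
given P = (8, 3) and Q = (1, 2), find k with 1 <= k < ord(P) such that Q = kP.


Enumerate multiples of P until we hit Q = (1, 2):
  1P = (8, 3)
  2P = (1, 11)
  3P = (0, 12)
  4P = (2, 0)
  5P = (0, 1)
  6P = (1, 2)
Match found at i = 6.

k = 6


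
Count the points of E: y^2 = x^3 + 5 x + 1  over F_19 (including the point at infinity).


For each x in F_19, count y with y^2 = x^3 + 5 x + 1 mod 19:
  x = 0: RHS = 1, y in [1, 18]  -> 2 point(s)
  x = 1: RHS = 7, y in [8, 11]  -> 2 point(s)
  x = 2: RHS = 0, y in [0]  -> 1 point(s)
  x = 3: RHS = 5, y in [9, 10]  -> 2 point(s)
  x = 4: RHS = 9, y in [3, 16]  -> 2 point(s)
  x = 6: RHS = 0, y in [0]  -> 1 point(s)
  x = 10: RHS = 6, y in [5, 14]  -> 2 point(s)
  x = 11: RHS = 0, y in [0]  -> 1 point(s)
  x = 16: RHS = 16, y in [4, 15]  -> 2 point(s)
Affine points: 15. Add the point at infinity: total = 16.

#E(F_19) = 16


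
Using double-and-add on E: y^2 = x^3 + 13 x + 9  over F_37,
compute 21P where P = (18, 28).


k = 21 = 10101_2 (binary, LSB first: 10101)
Double-and-add from P = (18, 28):
  bit 0 = 1: acc = O + (18, 28) = (18, 28)
  bit 1 = 0: acc unchanged = (18, 28)
  bit 2 = 1: acc = (18, 28) + (33, 2) = (14, 7)
  bit 3 = 0: acc unchanged = (14, 7)
  bit 4 = 1: acc = (14, 7) + (24, 14) = (8, 12)

21P = (8, 12)


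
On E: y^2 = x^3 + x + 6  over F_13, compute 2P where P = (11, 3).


Doubling: s = (3 x1^2 + a) / (2 y1)
s = (3*11^2 + 1) / (2*3) mod 13 = 0
x3 = s^2 - 2 x1 mod 13 = 0^2 - 2*11 = 4
y3 = s (x1 - x3) - y1 mod 13 = 0 * (11 - 4) - 3 = 10

2P = (4, 10)


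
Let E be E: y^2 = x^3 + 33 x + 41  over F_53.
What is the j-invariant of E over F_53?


Delta = -16(4 a^3 + 27 b^2) mod 53 = 34
-1728 * (4 a)^3 = -1728 * (4*33)^3 mod 53 = 4
j = 4 * 34^(-1) mod 53 = 50

j = 50 (mod 53)


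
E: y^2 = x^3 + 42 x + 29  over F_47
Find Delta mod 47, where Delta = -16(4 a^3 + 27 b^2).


4 a^3 + 27 b^2 = 4*42^3 + 27*29^2 = 296352 + 22707 = 319059
Delta = -16 * (319059) = -5104944
Delta mod 47 = 8

Delta = 8 (mod 47)


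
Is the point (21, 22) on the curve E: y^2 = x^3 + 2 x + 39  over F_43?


Check whether y^2 = x^3 + 2 x + 39 (mod 43) for (x, y) = (21, 22).
LHS: y^2 = 22^2 mod 43 = 11
RHS: x^3 + 2 x + 39 = 21^3 + 2*21 + 39 mod 43 = 11
LHS = RHS

Yes, on the curve


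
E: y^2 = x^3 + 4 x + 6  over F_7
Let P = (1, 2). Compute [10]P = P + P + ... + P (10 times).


k = 10 = 1010_2 (binary, LSB first: 0101)
Double-and-add from P = (1, 2):
  bit 0 = 0: acc unchanged = O
  bit 1 = 1: acc = O + (5, 5) = (5, 5)
  bit 2 = 0: acc unchanged = (5, 5)
  bit 3 = 1: acc = (5, 5) + (2, 1) = (1, 5)

10P = (1, 5)


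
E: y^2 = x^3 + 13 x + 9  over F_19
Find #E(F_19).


For each x in F_19, count y with y^2 = x^3 + 13 x + 9 mod 19:
  x = 0: RHS = 9, y in [3, 16]  -> 2 point(s)
  x = 1: RHS = 4, y in [2, 17]  -> 2 point(s)
  x = 2: RHS = 5, y in [9, 10]  -> 2 point(s)
  x = 4: RHS = 11, y in [7, 12]  -> 2 point(s)
  x = 5: RHS = 9, y in [3, 16]  -> 2 point(s)
  x = 7: RHS = 6, y in [5, 14]  -> 2 point(s)
  x = 8: RHS = 17, y in [6, 13]  -> 2 point(s)
  x = 9: RHS = 0, y in [0]  -> 1 point(s)
  x = 11: RHS = 1, y in [1, 18]  -> 2 point(s)
  x = 13: RHS = 0, y in [0]  -> 1 point(s)
  x = 14: RHS = 9, y in [3, 16]  -> 2 point(s)
  x = 15: RHS = 7, y in [8, 11]  -> 2 point(s)
  x = 16: RHS = 0, y in [0]  -> 1 point(s)
Affine points: 23. Add the point at infinity: total = 24.

#E(F_19) = 24


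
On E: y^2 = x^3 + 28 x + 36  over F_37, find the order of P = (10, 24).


Compute successive multiples of P until we hit O:
  1P = (10, 24)
  2P = (1, 19)
  3P = (19, 8)
  4P = (34, 31)
  5P = (20, 7)
  6P = (11, 11)
  7P = (0, 31)
  8P = (36, 9)
  ... (continuing to 41P)
  41P = O

ord(P) = 41


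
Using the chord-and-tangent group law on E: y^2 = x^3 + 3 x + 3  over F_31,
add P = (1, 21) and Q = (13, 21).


P != Q, so use the chord formula.
s = (y2 - y1) / (x2 - x1) = (0) / (12) mod 31 = 0
x3 = s^2 - x1 - x2 mod 31 = 0^2 - 1 - 13 = 17
y3 = s (x1 - x3) - y1 mod 31 = 0 * (1 - 17) - 21 = 10

P + Q = (17, 10)


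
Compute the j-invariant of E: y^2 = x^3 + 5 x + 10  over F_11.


Delta = -16(4 a^3 + 27 b^2) mod 11 = 5
-1728 * (4 a)^3 = -1728 * (4*5)^3 mod 11 = 8
j = 8 * 5^(-1) mod 11 = 6

j = 6 (mod 11)


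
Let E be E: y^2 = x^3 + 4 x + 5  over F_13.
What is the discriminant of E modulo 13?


4 a^3 + 27 b^2 = 4*4^3 + 27*5^2 = 256 + 675 = 931
Delta = -16 * (931) = -14896
Delta mod 13 = 2

Delta = 2 (mod 13)


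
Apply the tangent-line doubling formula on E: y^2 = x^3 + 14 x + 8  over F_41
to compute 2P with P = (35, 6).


Doubling: s = (3 x1^2 + a) / (2 y1)
s = (3*35^2 + 14) / (2*6) mod 41 = 17
x3 = s^2 - 2 x1 mod 41 = 17^2 - 2*35 = 14
y3 = s (x1 - x3) - y1 mod 41 = 17 * (35 - 14) - 6 = 23

2P = (14, 23)


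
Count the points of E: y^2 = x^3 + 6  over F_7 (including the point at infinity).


For each x in F_7, count y with y^2 = x^3 + 0 x + 6 mod 7:
  x = 1: RHS = 0, y in [0]  -> 1 point(s)
  x = 2: RHS = 0, y in [0]  -> 1 point(s)
  x = 4: RHS = 0, y in [0]  -> 1 point(s)
Affine points: 3. Add the point at infinity: total = 4.

#E(F_7) = 4


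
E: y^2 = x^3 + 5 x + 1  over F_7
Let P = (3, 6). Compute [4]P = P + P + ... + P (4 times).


k = 4 = 100_2 (binary, LSB first: 001)
Double-and-add from P = (3, 6):
  bit 0 = 0: acc unchanged = O
  bit 1 = 0: acc unchanged = O
  bit 2 = 1: acc = O + (5, 2) = (5, 2)

4P = (5, 2)


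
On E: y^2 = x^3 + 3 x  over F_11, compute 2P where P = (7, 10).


Doubling: s = (3 x1^2 + a) / (2 y1)
s = (3*7^2 + 3) / (2*10) mod 11 = 2
x3 = s^2 - 2 x1 mod 11 = 2^2 - 2*7 = 1
y3 = s (x1 - x3) - y1 mod 11 = 2 * (7 - 1) - 10 = 2

2P = (1, 2)


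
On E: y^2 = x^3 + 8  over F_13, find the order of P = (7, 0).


Compute successive multiples of P until we hit O:
  1P = (7, 0)
  2P = O

ord(P) = 2


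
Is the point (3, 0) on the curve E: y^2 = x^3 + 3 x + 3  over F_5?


Check whether y^2 = x^3 + 3 x + 3 (mod 5) for (x, y) = (3, 0).
LHS: y^2 = 0^2 mod 5 = 0
RHS: x^3 + 3 x + 3 = 3^3 + 3*3 + 3 mod 5 = 4
LHS != RHS

No, not on the curve


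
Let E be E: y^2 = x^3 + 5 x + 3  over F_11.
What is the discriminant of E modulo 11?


4 a^3 + 27 b^2 = 4*5^3 + 27*3^2 = 500 + 243 = 743
Delta = -16 * (743) = -11888
Delta mod 11 = 3

Delta = 3 (mod 11)


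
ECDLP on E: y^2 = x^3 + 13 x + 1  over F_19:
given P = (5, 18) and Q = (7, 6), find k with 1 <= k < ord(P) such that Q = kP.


Enumerate multiples of P until we hit Q = (7, 6):
  1P = (5, 18)
  2P = (7, 13)
  3P = (18, 5)
  4P = (16, 12)
  5P = (14, 18)
  6P = (0, 1)
  7P = (2, 15)
  8P = (13, 12)
  9P = (17, 10)
  10P = (8, 3)
  11P = (12, 17)
  12P = (9, 7)
  13P = (9, 12)
  14P = (12, 2)
  15P = (8, 16)
  16P = (17, 9)
  17P = (13, 7)
  18P = (2, 4)
  19P = (0, 18)
  20P = (14, 1)
  21P = (16, 7)
  22P = (18, 14)
  23P = (7, 6)
Match found at i = 23.

k = 23


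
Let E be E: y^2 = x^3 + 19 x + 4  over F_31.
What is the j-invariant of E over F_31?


Delta = -16(4 a^3 + 27 b^2) mod 31 = 16
-1728 * (4 a)^3 = -1728 * (4*19)^3 mod 31 = 4
j = 4 * 16^(-1) mod 31 = 8

j = 8 (mod 31)


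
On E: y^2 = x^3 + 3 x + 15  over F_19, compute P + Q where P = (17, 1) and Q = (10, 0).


P != Q, so use the chord formula.
s = (y2 - y1) / (x2 - x1) = (18) / (12) mod 19 = 11
x3 = s^2 - x1 - x2 mod 19 = 11^2 - 17 - 10 = 18
y3 = s (x1 - x3) - y1 mod 19 = 11 * (17 - 18) - 1 = 7

P + Q = (18, 7)


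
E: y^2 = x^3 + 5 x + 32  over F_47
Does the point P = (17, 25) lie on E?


Check whether y^2 = x^3 + 5 x + 32 (mod 47) for (x, y) = (17, 25).
LHS: y^2 = 25^2 mod 47 = 14
RHS: x^3 + 5 x + 32 = 17^3 + 5*17 + 32 mod 47 = 1
LHS != RHS

No, not on the curve


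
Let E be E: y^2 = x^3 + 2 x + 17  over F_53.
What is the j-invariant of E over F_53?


Delta = -16(4 a^3 + 27 b^2) mod 53 = 38
-1728 * (4 a)^3 = -1728 * (4*2)^3 mod 53 = 46
j = 46 * 38^(-1) mod 53 = 4

j = 4 (mod 53)


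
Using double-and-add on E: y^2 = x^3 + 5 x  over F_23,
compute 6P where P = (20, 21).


k = 6 = 110_2 (binary, LSB first: 011)
Double-and-add from P = (20, 21):
  bit 0 = 0: acc unchanged = O
  bit 1 = 1: acc = O + (1, 11) = (1, 11)
  bit 2 = 1: acc = (1, 11) + (16, 17) = (8, 0)

6P = (8, 0)


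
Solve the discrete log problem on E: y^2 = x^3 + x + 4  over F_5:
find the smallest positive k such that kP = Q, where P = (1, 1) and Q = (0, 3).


Enumerate multiples of P until we hit Q = (0, 3):
  1P = (1, 1)
  2P = (2, 2)
  3P = (3, 2)
  4P = (0, 2)
  5P = (0, 3)
Match found at i = 5.

k = 5


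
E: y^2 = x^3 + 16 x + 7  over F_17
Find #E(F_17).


For each x in F_17, count y with y^2 = x^3 + 16 x + 7 mod 17:
  x = 2: RHS = 13, y in [8, 9]  -> 2 point(s)
  x = 4: RHS = 16, y in [4, 13]  -> 2 point(s)
  x = 5: RHS = 8, y in [5, 12]  -> 2 point(s)
  x = 6: RHS = 13, y in [8, 9]  -> 2 point(s)
  x = 8: RHS = 1, y in [1, 16]  -> 2 point(s)
  x = 9: RHS = 13, y in [8, 9]  -> 2 point(s)
  x = 11: RHS = 1, y in [1, 16]  -> 2 point(s)
  x = 13: RHS = 15, y in [7, 10]  -> 2 point(s)
  x = 14: RHS = 0, y in [0]  -> 1 point(s)
  x = 15: RHS = 1, y in [1, 16]  -> 2 point(s)
Affine points: 19. Add the point at infinity: total = 20.

#E(F_17) = 20


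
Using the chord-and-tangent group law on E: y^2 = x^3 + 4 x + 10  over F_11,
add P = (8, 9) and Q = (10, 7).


P != Q, so use the chord formula.
s = (y2 - y1) / (x2 - x1) = (9) / (2) mod 11 = 10
x3 = s^2 - x1 - x2 mod 11 = 10^2 - 8 - 10 = 5
y3 = s (x1 - x3) - y1 mod 11 = 10 * (8 - 5) - 9 = 10

P + Q = (5, 10)


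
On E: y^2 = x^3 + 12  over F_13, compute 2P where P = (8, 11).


Doubling: s = (3 x1^2 + a) / (2 y1)
s = (3*8^2 + 0) / (2*11) mod 13 = 4
x3 = s^2 - 2 x1 mod 13 = 4^2 - 2*8 = 0
y3 = s (x1 - x3) - y1 mod 13 = 4 * (8 - 0) - 11 = 8

2P = (0, 8)


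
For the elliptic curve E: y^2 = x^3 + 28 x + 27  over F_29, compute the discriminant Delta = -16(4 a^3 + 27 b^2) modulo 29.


4 a^3 + 27 b^2 = 4*28^3 + 27*27^2 = 87808 + 19683 = 107491
Delta = -16 * (107491) = -1719856
Delta mod 29 = 18

Delta = 18 (mod 29)


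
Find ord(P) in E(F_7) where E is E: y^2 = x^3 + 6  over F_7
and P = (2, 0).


Compute successive multiples of P until we hit O:
  1P = (2, 0)
  2P = O

ord(P) = 2


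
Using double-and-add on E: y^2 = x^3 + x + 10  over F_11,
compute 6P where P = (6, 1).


k = 6 = 110_2 (binary, LSB first: 011)
Double-and-add from P = (6, 1):
  bit 0 = 0: acc unchanged = O
  bit 1 = 1: acc = O + (2, 8) = (2, 8)
  bit 2 = 1: acc = (2, 8) + (1, 10) = (1, 1)

6P = (1, 1)


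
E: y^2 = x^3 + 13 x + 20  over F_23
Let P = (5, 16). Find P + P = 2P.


Doubling: s = (3 x1^2 + a) / (2 y1)
s = (3*5^2 + 13) / (2*16) mod 23 = 20
x3 = s^2 - 2 x1 mod 23 = 20^2 - 2*5 = 22
y3 = s (x1 - x3) - y1 mod 23 = 20 * (5 - 22) - 16 = 12

2P = (22, 12)


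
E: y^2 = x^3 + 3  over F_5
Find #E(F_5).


For each x in F_5, count y with y^2 = x^3 + 0 x + 3 mod 5:
  x = 1: RHS = 4, y in [2, 3]  -> 2 point(s)
  x = 2: RHS = 1, y in [1, 4]  -> 2 point(s)
  x = 3: RHS = 0, y in [0]  -> 1 point(s)
Affine points: 5. Add the point at infinity: total = 6.

#E(F_5) = 6


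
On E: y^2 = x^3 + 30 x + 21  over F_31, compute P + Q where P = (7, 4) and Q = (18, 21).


P != Q, so use the chord formula.
s = (y2 - y1) / (x2 - x1) = (17) / (11) mod 31 = 10
x3 = s^2 - x1 - x2 mod 31 = 10^2 - 7 - 18 = 13
y3 = s (x1 - x3) - y1 mod 31 = 10 * (7 - 13) - 4 = 29

P + Q = (13, 29)


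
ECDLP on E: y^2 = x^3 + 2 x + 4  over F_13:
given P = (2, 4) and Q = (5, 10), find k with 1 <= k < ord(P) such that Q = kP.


Enumerate multiples of P until we hit Q = (5, 10):
  1P = (2, 4)
  2P = (8, 5)
  3P = (7, 6)
  4P = (0, 2)
  5P = (12, 12)
  6P = (9, 6)
  7P = (5, 10)
Match found at i = 7.

k = 7


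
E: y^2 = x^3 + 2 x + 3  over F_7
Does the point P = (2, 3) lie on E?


Check whether y^2 = x^3 + 2 x + 3 (mod 7) for (x, y) = (2, 3).
LHS: y^2 = 3^2 mod 7 = 2
RHS: x^3 + 2 x + 3 = 2^3 + 2*2 + 3 mod 7 = 1
LHS != RHS

No, not on the curve


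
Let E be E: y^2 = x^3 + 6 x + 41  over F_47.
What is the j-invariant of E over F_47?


Delta = -16(4 a^3 + 27 b^2) mod 47 = 46
-1728 * (4 a)^3 = -1728 * (4*6)^3 mod 47 = 19
j = 19 * 46^(-1) mod 47 = 28

j = 28 (mod 47)


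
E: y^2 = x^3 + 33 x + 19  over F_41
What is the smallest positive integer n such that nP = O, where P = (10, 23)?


Compute successive multiples of P until we hit O:
  1P = (10, 23)
  2P = (22, 6)
  3P = (13, 12)
  4P = (36, 4)
  5P = (11, 14)
  6P = (19, 17)
  7P = (17, 9)
  8P = (18, 34)
  ... (continuing to 37P)
  37P = O

ord(P) = 37


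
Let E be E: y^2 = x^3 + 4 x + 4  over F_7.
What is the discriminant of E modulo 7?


4 a^3 + 27 b^2 = 4*4^3 + 27*4^2 = 256 + 432 = 688
Delta = -16 * (688) = -11008
Delta mod 7 = 3

Delta = 3 (mod 7)


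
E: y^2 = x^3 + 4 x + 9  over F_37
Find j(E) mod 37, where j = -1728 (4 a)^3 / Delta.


Delta = -16(4 a^3 + 27 b^2) mod 37 = 21
-1728 * (4 a)^3 = -1728 * (4*4)^3 mod 37 = 27
j = 27 * 21^(-1) mod 37 = 33

j = 33 (mod 37)


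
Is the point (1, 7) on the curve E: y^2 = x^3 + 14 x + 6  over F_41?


Check whether y^2 = x^3 + 14 x + 6 (mod 41) for (x, y) = (1, 7).
LHS: y^2 = 7^2 mod 41 = 8
RHS: x^3 + 14 x + 6 = 1^3 + 14*1 + 6 mod 41 = 21
LHS != RHS

No, not on the curve


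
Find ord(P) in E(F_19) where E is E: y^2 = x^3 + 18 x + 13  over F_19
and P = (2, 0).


Compute successive multiples of P until we hit O:
  1P = (2, 0)
  2P = O

ord(P) = 2


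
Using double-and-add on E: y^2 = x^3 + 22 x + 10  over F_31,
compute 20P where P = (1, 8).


k = 20 = 10100_2 (binary, LSB first: 00101)
Double-and-add from P = (1, 8):
  bit 0 = 0: acc unchanged = O
  bit 1 = 0: acc unchanged = O
  bit 2 = 1: acc = O + (4, 10) = (4, 10)
  bit 3 = 0: acc unchanged = (4, 10)
  bit 4 = 1: acc = (4, 10) + (16, 26) = (30, 7)

20P = (30, 7)


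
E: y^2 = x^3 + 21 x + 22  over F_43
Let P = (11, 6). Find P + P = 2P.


Doubling: s = (3 x1^2 + a) / (2 y1)
s = (3*11^2 + 21) / (2*6) mod 43 = 32
x3 = s^2 - 2 x1 mod 43 = 32^2 - 2*11 = 13
y3 = s (x1 - x3) - y1 mod 43 = 32 * (11 - 13) - 6 = 16

2P = (13, 16)


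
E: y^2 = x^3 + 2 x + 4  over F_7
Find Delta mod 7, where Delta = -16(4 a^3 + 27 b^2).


4 a^3 + 27 b^2 = 4*2^3 + 27*4^2 = 32 + 432 = 464
Delta = -16 * (464) = -7424
Delta mod 7 = 3

Delta = 3 (mod 7)


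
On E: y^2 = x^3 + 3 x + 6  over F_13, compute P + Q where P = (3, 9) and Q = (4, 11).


P != Q, so use the chord formula.
s = (y2 - y1) / (x2 - x1) = (2) / (1) mod 13 = 2
x3 = s^2 - x1 - x2 mod 13 = 2^2 - 3 - 4 = 10
y3 = s (x1 - x3) - y1 mod 13 = 2 * (3 - 10) - 9 = 3

P + Q = (10, 3)
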